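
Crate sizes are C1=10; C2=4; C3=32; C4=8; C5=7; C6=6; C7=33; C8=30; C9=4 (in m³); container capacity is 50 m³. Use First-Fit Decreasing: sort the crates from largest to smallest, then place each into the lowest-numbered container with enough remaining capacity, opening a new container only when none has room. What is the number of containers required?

Sorted descending: 33, 32, 30, 10, 8, 7, 6, 4, 4.
container 1: place 33 m³, 17 m³ left
container 2: place 32 m³, 18 m³ left
container 3: place 30 m³, 20 m³ left
container 1: place 10 m³, 7 m³ left
container 2: place 8 m³, 10 m³ left
container 1: place 7 m³, 0 m³ left
container 2: place 6 m³, 4 m³ left
container 2: place 4 m³, 0 m³ left
container 3: place 4 m³, 16 m³ left
Final containers: [33,10,7] [32,8,6,4] [30,4].

3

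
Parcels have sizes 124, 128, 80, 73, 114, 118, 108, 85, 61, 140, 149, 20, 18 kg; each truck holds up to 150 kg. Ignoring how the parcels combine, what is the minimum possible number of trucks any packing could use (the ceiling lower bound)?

9

Total size = 124 + 128 + 80 + 73 + 114 + 118 + 108 + 85 + 61 + 140 + 149 + 20 + 18 = 1218 kg.
⌈1218 / 150⌉ = 9.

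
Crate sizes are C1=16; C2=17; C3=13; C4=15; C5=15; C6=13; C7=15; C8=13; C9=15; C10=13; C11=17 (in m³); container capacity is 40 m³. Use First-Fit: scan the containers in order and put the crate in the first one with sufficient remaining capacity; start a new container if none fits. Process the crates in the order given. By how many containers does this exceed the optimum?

First-Fit: [16,17] [13,15] [15,13] [15,13] [15,13] [17] → 6 containers.
Total size 162 m³; any packing needs at least ⌈162/40⌉ = 5 containers.
An optimal packing achieves that bound: [17,17] [16,15] [15,15] [15,13] [13,13,13] → 5 containers.
Excess: 6 − 5 = 1.

1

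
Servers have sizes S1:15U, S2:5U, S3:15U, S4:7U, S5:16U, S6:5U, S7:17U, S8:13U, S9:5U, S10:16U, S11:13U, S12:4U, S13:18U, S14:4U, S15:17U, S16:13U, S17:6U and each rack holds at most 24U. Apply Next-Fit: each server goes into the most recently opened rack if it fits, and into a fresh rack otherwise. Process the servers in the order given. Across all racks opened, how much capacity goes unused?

51

Put S1 (15U) in rack 1; 9U remain.
Put S2 (5U) in rack 1; 4U remain.
Put S3 (15U) in rack 2; 9U remain.
Put S4 (7U) in rack 2; 2U remain.
Put S5 (16U) in rack 3; 8U remain.
Put S6 (5U) in rack 3; 3U remain.
Put S7 (17U) in rack 4; 7U remain.
Put S8 (13U) in rack 5; 11U remain.
Put S9 (5U) in rack 5; 6U remain.
Put S10 (16U) in rack 6; 8U remain.
Put S11 (13U) in rack 7; 11U remain.
Put S12 (4U) in rack 7; 7U remain.
Put S13 (18U) in rack 8; 6U remain.
Put S14 (4U) in rack 8; 2U remain.
Put S15 (17U) in rack 9; 7U remain.
Put S16 (13U) in rack 10; 11U remain.
Put S17 (6U) in rack 10; 5U remain.
10 racks × 24U = 240U; used 189U; unused 51U.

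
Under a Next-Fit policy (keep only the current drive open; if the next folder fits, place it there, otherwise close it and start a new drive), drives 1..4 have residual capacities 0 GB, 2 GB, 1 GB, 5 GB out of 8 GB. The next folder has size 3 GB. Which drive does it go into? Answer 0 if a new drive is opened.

4

Next-Fit only looks at drive 4, which has 5 GB free.
3 GB fits there.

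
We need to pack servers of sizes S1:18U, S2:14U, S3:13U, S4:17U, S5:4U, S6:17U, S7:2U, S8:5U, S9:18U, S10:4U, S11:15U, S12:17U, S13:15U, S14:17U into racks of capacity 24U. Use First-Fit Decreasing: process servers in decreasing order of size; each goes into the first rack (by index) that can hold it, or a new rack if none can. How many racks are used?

Sorted descending: 18, 18, 17, 17, 17, 17, 15, 15, 14, 13, 5, 4, 4, 2.
rack 1: place 18U, 6U left
rack 2: place 18U, 6U left
rack 3: place 17U, 7U left
rack 4: place 17U, 7U left
rack 5: place 17U, 7U left
rack 6: place 17U, 7U left
rack 7: place 15U, 9U left
rack 8: place 15U, 9U left
rack 9: place 14U, 10U left
rack 10: place 13U, 11U left
rack 1: place 5U, 1U left
rack 2: place 4U, 2U left
rack 3: place 4U, 3U left
rack 2: place 2U, 0U left

10 racks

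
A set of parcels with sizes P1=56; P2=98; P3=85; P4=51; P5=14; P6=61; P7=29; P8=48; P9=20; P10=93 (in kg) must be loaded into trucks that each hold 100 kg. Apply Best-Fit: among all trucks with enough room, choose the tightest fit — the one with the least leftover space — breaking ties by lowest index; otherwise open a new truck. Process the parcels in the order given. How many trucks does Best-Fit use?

Put P1 (56 kg) in truck 1; 44 kg remain.
Put P2 (98 kg) in truck 2; 2 kg remain.
Put P3 (85 kg) in truck 3; 15 kg remain.
Put P4 (51 kg) in truck 4; 49 kg remain.
Put P5 (14 kg) in truck 3; 1 kg remain.
Put P6 (61 kg) in truck 5; 39 kg remain.
Put P7 (29 kg) in truck 5; 10 kg remain.
Put P8 (48 kg) in truck 4; 1 kg remain.
Put P9 (20 kg) in truck 1; 24 kg remain.
Put P10 (93 kg) in truck 6; 7 kg remain.

6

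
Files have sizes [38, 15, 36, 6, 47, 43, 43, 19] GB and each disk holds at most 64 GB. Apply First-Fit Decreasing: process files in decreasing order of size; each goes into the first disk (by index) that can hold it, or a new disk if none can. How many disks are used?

Sorted descending: 47, 43, 43, 38, 36, 19, 15, 6.
disk 1: place 47 GB, 17 GB left
disk 2: place 43 GB, 21 GB left
disk 3: place 43 GB, 21 GB left
disk 4: place 38 GB, 26 GB left
disk 5: place 36 GB, 28 GB left
disk 2: place 19 GB, 2 GB left
disk 1: place 15 GB, 2 GB left
disk 3: place 6 GB, 15 GB left
Final disks: [47,15] [43,19] [43,6] [38] [36].

5 disks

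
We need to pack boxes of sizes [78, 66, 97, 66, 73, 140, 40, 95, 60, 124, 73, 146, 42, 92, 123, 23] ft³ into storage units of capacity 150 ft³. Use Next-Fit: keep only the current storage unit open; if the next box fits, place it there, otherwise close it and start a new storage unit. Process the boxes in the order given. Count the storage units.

11

Put 78 ft³ in storage unit 1; 72 ft³ remain.
Put 66 ft³ in storage unit 1; 6 ft³ remain.
Put 97 ft³ in storage unit 2; 53 ft³ remain.
Put 66 ft³ in storage unit 3; 84 ft³ remain.
Put 73 ft³ in storage unit 3; 11 ft³ remain.
Put 140 ft³ in storage unit 4; 10 ft³ remain.
Put 40 ft³ in storage unit 5; 110 ft³ remain.
Put 95 ft³ in storage unit 5; 15 ft³ remain.
Put 60 ft³ in storage unit 6; 90 ft³ remain.
Put 124 ft³ in storage unit 7; 26 ft³ remain.
Put 73 ft³ in storage unit 8; 77 ft³ remain.
Put 146 ft³ in storage unit 9; 4 ft³ remain.
Put 42 ft³ in storage unit 10; 108 ft³ remain.
Put 92 ft³ in storage unit 10; 16 ft³ remain.
Put 123 ft³ in storage unit 11; 27 ft³ remain.
Put 23 ft³ in storage unit 11; 4 ft³ remain.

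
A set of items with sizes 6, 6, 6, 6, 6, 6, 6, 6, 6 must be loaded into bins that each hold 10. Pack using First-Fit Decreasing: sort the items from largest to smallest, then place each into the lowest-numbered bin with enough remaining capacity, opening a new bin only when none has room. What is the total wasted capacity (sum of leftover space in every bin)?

Sorted descending: 6, 6, 6, 6, 6, 6, 6, 6, 6.
bin 1: place 6, 4 left
bin 2: place 6, 4 left
bin 3: place 6, 4 left
bin 4: place 6, 4 left
bin 5: place 6, 4 left
bin 6: place 6, 4 left
bin 7: place 6, 4 left
bin 8: place 6, 4 left
bin 9: place 6, 4 left
9 bins × 10 = 90; used 54; unused 36.

36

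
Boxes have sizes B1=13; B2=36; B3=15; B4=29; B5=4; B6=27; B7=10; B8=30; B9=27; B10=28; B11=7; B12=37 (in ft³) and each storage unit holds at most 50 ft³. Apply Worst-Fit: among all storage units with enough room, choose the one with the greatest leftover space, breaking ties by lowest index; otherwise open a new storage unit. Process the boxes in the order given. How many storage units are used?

7

Put B1 (13 ft³) in storage unit 1; 37 ft³ remain.
Put B2 (36 ft³) in storage unit 1; 1 ft³ remain.
Put B3 (15 ft³) in storage unit 2; 35 ft³ remain.
Put B4 (29 ft³) in storage unit 2; 6 ft³ remain.
Put B5 (4 ft³) in storage unit 2; 2 ft³ remain.
Put B6 (27 ft³) in storage unit 3; 23 ft³ remain.
Put B7 (10 ft³) in storage unit 3; 13 ft³ remain.
Put B8 (30 ft³) in storage unit 4; 20 ft³ remain.
Put B9 (27 ft³) in storage unit 5; 23 ft³ remain.
Put B10 (28 ft³) in storage unit 6; 22 ft³ remain.
Put B11 (7 ft³) in storage unit 5; 16 ft³ remain.
Put B12 (37 ft³) in storage unit 7; 13 ft³ remain.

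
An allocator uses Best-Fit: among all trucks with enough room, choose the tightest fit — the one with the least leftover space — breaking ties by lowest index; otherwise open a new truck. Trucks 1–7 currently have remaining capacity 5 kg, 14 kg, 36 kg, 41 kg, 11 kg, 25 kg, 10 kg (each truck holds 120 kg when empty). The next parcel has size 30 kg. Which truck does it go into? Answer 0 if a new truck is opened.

Trucks with room: truck 3 (36 kg), truck 4 (41 kg).
Tightest fit is truck 3 with 36 kg free.

3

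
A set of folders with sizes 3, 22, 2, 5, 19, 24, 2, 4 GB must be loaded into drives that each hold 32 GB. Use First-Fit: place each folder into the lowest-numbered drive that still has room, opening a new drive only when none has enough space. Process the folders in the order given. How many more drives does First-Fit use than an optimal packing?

First-Fit: [3,22,2,5] [19,2,4] [24] → 3 drives.
Total size 81 GB; any packing needs at least ⌈81/32⌉ = 3 drives.
So 3 is already optimal.

0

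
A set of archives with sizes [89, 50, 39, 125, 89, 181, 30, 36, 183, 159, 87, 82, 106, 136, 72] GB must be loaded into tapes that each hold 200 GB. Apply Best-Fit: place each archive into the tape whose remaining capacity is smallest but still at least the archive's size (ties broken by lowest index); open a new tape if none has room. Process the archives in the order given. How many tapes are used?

9

89 GB → tape 1 (remaining 111 GB)
50 GB → tape 1 (remaining 61 GB)
39 GB → tape 1 (remaining 22 GB)
125 GB → tape 2 (remaining 75 GB)
89 GB → tape 3 (remaining 111 GB)
181 GB → tape 4 (remaining 19 GB)
30 GB → tape 2 (remaining 45 GB)
36 GB → tape 2 (remaining 9 GB)
183 GB → tape 5 (remaining 17 GB)
159 GB → tape 6 (remaining 41 GB)
87 GB → tape 3 (remaining 24 GB)
82 GB → tape 7 (remaining 118 GB)
106 GB → tape 7 (remaining 12 GB)
136 GB → tape 8 (remaining 64 GB)
72 GB → tape 9 (remaining 128 GB)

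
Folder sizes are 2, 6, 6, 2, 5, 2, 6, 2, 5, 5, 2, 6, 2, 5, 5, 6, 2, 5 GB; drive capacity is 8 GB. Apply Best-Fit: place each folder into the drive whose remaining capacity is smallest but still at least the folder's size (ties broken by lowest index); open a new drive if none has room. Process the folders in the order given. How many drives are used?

Put 2 GB in drive 1; 6 GB remain.
Put 6 GB in drive 1; 0 GB remain.
Put 6 GB in drive 2; 2 GB remain.
Put 2 GB in drive 2; 0 GB remain.
Put 5 GB in drive 3; 3 GB remain.
Put 2 GB in drive 3; 1 GB remain.
Put 6 GB in drive 4; 2 GB remain.
Put 2 GB in drive 4; 0 GB remain.
Put 5 GB in drive 5; 3 GB remain.
Put 5 GB in drive 6; 3 GB remain.
Put 2 GB in drive 5; 1 GB remain.
Put 6 GB in drive 7; 2 GB remain.
Put 2 GB in drive 7; 0 GB remain.
Put 5 GB in drive 8; 3 GB remain.
Put 5 GB in drive 9; 3 GB remain.
Put 6 GB in drive 10; 2 GB remain.
Put 2 GB in drive 10; 0 GB remain.
Put 5 GB in drive 11; 3 GB remain.
Final drives: [2,6] [6,2] [5,2] [6,2] [5,2] [5] [6,2] [5] [5] [6,2] [5].

11 drives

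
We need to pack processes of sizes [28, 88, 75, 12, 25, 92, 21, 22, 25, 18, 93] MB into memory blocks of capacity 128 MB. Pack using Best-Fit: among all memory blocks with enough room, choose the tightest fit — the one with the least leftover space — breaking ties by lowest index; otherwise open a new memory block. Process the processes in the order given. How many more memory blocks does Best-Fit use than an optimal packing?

1

Best-Fit: [28,88,12] [75,25,21] [92,22] [25,18] [93] → 5 memory blocks.
Total size 499 MB; any packing needs at least ⌈499/128⌉ = 4 memory blocks.
An optimal packing achieves that bound: [93,28] [92,22,12] [88,21,18] [75,25,25] → 4 memory blocks.
Excess: 5 − 4 = 1.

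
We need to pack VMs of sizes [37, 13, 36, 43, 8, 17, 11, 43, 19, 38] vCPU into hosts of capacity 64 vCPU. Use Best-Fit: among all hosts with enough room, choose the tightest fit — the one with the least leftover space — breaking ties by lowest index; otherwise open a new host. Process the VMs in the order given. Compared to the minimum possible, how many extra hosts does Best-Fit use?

Best-Fit: [37,13,8] [36,11] [43,17] [43,19] [38] → 5 hosts.
Total size 265 vCPU; any packing needs at least ⌈265/64⌉ = 5 hosts.
So 5 is already optimal.

0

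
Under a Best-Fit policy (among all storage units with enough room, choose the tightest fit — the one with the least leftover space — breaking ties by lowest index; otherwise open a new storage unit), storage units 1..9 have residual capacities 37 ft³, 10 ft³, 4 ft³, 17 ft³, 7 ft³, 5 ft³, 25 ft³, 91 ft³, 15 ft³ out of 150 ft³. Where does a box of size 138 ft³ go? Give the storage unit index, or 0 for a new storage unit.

0

No storage unit has ≥ 138 ft³ free, so a new storage unit is opened.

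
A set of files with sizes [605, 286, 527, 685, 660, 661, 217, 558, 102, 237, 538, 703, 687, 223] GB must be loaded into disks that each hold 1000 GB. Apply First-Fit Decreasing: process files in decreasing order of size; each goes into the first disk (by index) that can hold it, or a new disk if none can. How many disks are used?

9

Sorted descending: 703, 687, 685, 661, 660, 605, 558, 538, 527, 286, 237, 223, 217, 102.
703 GB → disk 1 (remaining 297 GB)
687 GB → disk 2 (remaining 313 GB)
685 GB → disk 3 (remaining 315 GB)
661 GB → disk 4 (remaining 339 GB)
660 GB → disk 5 (remaining 340 GB)
605 GB → disk 6 (remaining 395 GB)
558 GB → disk 7 (remaining 442 GB)
538 GB → disk 8 (remaining 462 GB)
527 GB → disk 9 (remaining 473 GB)
286 GB → disk 1 (remaining 11 GB)
237 GB → disk 2 (remaining 76 GB)
223 GB → disk 3 (remaining 92 GB)
217 GB → disk 4 (remaining 122 GB)
102 GB → disk 4 (remaining 20 GB)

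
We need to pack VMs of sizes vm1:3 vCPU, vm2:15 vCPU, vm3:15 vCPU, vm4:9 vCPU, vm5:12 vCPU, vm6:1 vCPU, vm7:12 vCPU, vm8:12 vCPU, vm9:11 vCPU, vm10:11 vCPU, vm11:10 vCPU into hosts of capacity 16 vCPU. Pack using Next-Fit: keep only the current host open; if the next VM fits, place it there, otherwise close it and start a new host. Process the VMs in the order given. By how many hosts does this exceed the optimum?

1

Next-Fit: [3] [15] [15] [9] [12,1] [12] [12] [11] [11] [10] → 10 hosts.
9 VMs exceed 8 vCPU (half the capacity), and no two of those can share a host, so at least 9 hosts are needed.
An optimal packing achieves that bound: [15,1] [15] [12,3] [12] [12] [11] [11] [10] [9] → 9 hosts.
Excess: 10 − 9 = 1.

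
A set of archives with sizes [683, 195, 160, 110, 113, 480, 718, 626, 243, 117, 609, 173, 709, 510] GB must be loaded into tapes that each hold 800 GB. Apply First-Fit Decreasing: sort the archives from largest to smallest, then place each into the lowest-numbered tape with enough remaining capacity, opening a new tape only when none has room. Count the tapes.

Sorted descending: 718, 709, 683, 626, 609, 510, 480, 243, 195, 173, 160, 117, 113, 110.
Put 718 GB in tape 1; 82 GB remain.
Put 709 GB in tape 2; 91 GB remain.
Put 683 GB in tape 3; 117 GB remain.
Put 626 GB in tape 4; 174 GB remain.
Put 609 GB in tape 5; 191 GB remain.
Put 510 GB in tape 6; 290 GB remain.
Put 480 GB in tape 7; 320 GB remain.
Put 243 GB in tape 6; 47 GB remain.
Put 195 GB in tape 7; 125 GB remain.
Put 173 GB in tape 4; 1 GB remain.
Put 160 GB in tape 5; 31 GB remain.
Put 117 GB in tape 3; 0 GB remain.
Put 113 GB in tape 7; 12 GB remain.
Put 110 GB in tape 8; 690 GB remain.

8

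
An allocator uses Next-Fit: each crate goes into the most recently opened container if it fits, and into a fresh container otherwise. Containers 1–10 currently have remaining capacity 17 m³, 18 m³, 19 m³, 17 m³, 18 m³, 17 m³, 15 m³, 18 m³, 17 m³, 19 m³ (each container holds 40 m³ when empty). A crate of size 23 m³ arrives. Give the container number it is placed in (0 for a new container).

Next-Fit only looks at container 10, which has 19 m³ free.
23 m³ does not fit, so a new container is opened.

0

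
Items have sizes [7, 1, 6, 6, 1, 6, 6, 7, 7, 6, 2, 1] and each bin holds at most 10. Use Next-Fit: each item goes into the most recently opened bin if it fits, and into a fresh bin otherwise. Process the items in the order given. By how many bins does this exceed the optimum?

0

Next-Fit: [7,1] [6] [6,1] [6] [6] [7] [7] [6,2,1] → 8 bins.
8 items exceed 5 (half the capacity), and no two of those can share a bin, so at least 8 bins are needed.
So 8 is already optimal.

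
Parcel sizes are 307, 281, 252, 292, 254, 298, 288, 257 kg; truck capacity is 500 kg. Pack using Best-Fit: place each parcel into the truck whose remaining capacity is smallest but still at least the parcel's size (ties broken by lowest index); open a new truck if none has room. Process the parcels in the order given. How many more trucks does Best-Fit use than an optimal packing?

Best-Fit: [307] [281] [252] [292] [254] [298] [288] [257] → 8 trucks.
8 parcels exceed 250 kg (half the capacity), and no two of those can share a truck, so at least 8 trucks are needed.
So 8 is already optimal.

0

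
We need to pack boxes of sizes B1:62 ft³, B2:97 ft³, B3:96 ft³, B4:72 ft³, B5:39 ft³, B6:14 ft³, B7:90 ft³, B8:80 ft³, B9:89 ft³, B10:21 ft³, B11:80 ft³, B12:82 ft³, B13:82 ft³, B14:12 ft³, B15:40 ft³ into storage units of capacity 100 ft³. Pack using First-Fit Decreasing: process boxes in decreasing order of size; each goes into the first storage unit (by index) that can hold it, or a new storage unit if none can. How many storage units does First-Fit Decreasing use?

11

Sorted descending: 97, 96, 90, 89, 82, 82, 80, 80, 72, 62, 40, 39, 21, 14, 12.
97 ft³ → storage unit 1 (remaining 3 ft³)
96 ft³ → storage unit 2 (remaining 4 ft³)
90 ft³ → storage unit 3 (remaining 10 ft³)
89 ft³ → storage unit 4 (remaining 11 ft³)
82 ft³ → storage unit 5 (remaining 18 ft³)
82 ft³ → storage unit 6 (remaining 18 ft³)
80 ft³ → storage unit 7 (remaining 20 ft³)
80 ft³ → storage unit 8 (remaining 20 ft³)
72 ft³ → storage unit 9 (remaining 28 ft³)
62 ft³ → storage unit 10 (remaining 38 ft³)
40 ft³ → storage unit 11 (remaining 60 ft³)
39 ft³ → storage unit 11 (remaining 21 ft³)
21 ft³ → storage unit 9 (remaining 7 ft³)
14 ft³ → storage unit 5 (remaining 4 ft³)
12 ft³ → storage unit 6 (remaining 6 ft³)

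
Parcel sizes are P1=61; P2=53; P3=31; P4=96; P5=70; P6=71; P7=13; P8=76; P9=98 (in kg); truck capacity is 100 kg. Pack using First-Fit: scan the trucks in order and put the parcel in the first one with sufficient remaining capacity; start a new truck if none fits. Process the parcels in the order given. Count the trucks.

7 trucks

Put P1 (61 kg) in truck 1; 39 kg remain.
Put P2 (53 kg) in truck 2; 47 kg remain.
Put P3 (31 kg) in truck 1; 8 kg remain.
Put P4 (96 kg) in truck 3; 4 kg remain.
Put P5 (70 kg) in truck 4; 30 kg remain.
Put P6 (71 kg) in truck 5; 29 kg remain.
Put P7 (13 kg) in truck 2; 34 kg remain.
Put P8 (76 kg) in truck 6; 24 kg remain.
Put P9 (98 kg) in truck 7; 2 kg remain.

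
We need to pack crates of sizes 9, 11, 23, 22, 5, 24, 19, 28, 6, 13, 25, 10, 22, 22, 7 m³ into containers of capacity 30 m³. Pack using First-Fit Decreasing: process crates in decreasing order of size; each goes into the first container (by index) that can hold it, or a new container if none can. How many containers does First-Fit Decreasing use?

Sorted descending: 28, 25, 24, 23, 22, 22, 22, 19, 13, 11, 10, 9, 7, 6, 5.
container 1: place 28 m³, 2 m³ left
container 2: place 25 m³, 5 m³ left
container 3: place 24 m³, 6 m³ left
container 4: place 23 m³, 7 m³ left
container 5: place 22 m³, 8 m³ left
container 6: place 22 m³, 8 m³ left
container 7: place 22 m³, 8 m³ left
container 8: place 19 m³, 11 m³ left
container 9: place 13 m³, 17 m³ left
container 8: place 11 m³, 0 m³ left
container 9: place 10 m³, 7 m³ left
container 10: place 9 m³, 21 m³ left
container 4: place 7 m³, 0 m³ left
container 3: place 6 m³, 0 m³ left
container 2: place 5 m³, 0 m³ left

10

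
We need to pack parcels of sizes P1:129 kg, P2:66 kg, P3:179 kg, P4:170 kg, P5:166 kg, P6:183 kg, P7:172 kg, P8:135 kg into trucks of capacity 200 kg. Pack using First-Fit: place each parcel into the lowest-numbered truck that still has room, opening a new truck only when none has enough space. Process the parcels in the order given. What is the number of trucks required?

7

Put P1 (129 kg) in truck 1; 71 kg remain.
Put P2 (66 kg) in truck 1; 5 kg remain.
Put P3 (179 kg) in truck 2; 21 kg remain.
Put P4 (170 kg) in truck 3; 30 kg remain.
Put P5 (166 kg) in truck 4; 34 kg remain.
Put P6 (183 kg) in truck 5; 17 kg remain.
Put P7 (172 kg) in truck 6; 28 kg remain.
Put P8 (135 kg) in truck 7; 65 kg remain.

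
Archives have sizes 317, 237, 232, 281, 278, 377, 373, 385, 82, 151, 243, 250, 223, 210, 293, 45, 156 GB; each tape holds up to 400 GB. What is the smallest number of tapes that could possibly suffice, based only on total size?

Total size = 317 + 237 + 232 + 281 + 278 + 377 + 373 + 385 + 82 + 151 + 243 + 250 + 223 + 210 + 293 + 45 + 156 = 4133 GB.
⌈4133 / 400⌉ = 11.

11 tapes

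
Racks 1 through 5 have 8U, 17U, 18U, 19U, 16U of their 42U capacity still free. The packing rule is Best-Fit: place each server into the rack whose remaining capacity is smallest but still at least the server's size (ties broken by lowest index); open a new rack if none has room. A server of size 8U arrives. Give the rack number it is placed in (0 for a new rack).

1

Racks with room: rack 1 (8U), rack 2 (17U), rack 3 (18U), rack 4 (19U), rack 5 (16U).
Tightest fit is rack 1 with 8U free.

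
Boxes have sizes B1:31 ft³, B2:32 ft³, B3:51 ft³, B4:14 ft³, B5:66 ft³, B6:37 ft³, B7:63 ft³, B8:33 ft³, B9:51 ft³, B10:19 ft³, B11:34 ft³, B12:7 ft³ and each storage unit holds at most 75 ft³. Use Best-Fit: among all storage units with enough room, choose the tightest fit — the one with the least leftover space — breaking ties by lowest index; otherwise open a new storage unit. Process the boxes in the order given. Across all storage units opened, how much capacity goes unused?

storage unit 1: place B1 (31 ft³), 44 ft³ left
storage unit 1: place B2 (32 ft³), 12 ft³ left
storage unit 2: place B3 (51 ft³), 24 ft³ left
storage unit 2: place B4 (14 ft³), 10 ft³ left
storage unit 3: place B5 (66 ft³), 9 ft³ left
storage unit 4: place B6 (37 ft³), 38 ft³ left
storage unit 5: place B7 (63 ft³), 12 ft³ left
storage unit 4: place B8 (33 ft³), 5 ft³ left
storage unit 6: place B9 (51 ft³), 24 ft³ left
storage unit 6: place B10 (19 ft³), 5 ft³ left
storage unit 7: place B11 (34 ft³), 41 ft³ left
storage unit 3: place B12 (7 ft³), 2 ft³ left
7 storage units × 75 ft³ = 525 ft³; used 438 ft³; unused 87 ft³.

87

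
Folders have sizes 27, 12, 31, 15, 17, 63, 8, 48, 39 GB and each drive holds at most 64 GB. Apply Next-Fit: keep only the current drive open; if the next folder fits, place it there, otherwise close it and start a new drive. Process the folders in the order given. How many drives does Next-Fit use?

27 GB → drive 1 (remaining 37 GB)
12 GB → drive 1 (remaining 25 GB)
31 GB → drive 2 (remaining 33 GB)
15 GB → drive 2 (remaining 18 GB)
17 GB → drive 2 (remaining 1 GB)
63 GB → drive 3 (remaining 1 GB)
8 GB → drive 4 (remaining 56 GB)
48 GB → drive 4 (remaining 8 GB)
39 GB → drive 5 (remaining 25 GB)

5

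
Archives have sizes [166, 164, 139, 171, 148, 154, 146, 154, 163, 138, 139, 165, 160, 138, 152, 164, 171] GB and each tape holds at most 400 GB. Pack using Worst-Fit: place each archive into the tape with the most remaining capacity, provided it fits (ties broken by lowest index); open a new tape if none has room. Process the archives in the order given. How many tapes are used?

166 GB → tape 1 (remaining 234 GB)
164 GB → tape 1 (remaining 70 GB)
139 GB → tape 2 (remaining 261 GB)
171 GB → tape 2 (remaining 90 GB)
148 GB → tape 3 (remaining 252 GB)
154 GB → tape 3 (remaining 98 GB)
146 GB → tape 4 (remaining 254 GB)
154 GB → tape 4 (remaining 100 GB)
163 GB → tape 5 (remaining 237 GB)
138 GB → tape 5 (remaining 99 GB)
139 GB → tape 6 (remaining 261 GB)
165 GB → tape 6 (remaining 96 GB)
160 GB → tape 7 (remaining 240 GB)
138 GB → tape 7 (remaining 102 GB)
152 GB → tape 8 (remaining 248 GB)
164 GB → tape 8 (remaining 84 GB)
171 GB → tape 9 (remaining 229 GB)

9 tapes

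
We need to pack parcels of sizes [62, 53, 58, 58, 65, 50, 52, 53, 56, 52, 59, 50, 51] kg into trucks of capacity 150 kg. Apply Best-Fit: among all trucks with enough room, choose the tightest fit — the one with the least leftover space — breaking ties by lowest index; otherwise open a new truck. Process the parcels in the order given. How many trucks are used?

7 trucks

truck 1: place 62 kg, 88 kg left
truck 1: place 53 kg, 35 kg left
truck 2: place 58 kg, 92 kg left
truck 2: place 58 kg, 34 kg left
truck 3: place 65 kg, 85 kg left
truck 3: place 50 kg, 35 kg left
truck 4: place 52 kg, 98 kg left
truck 4: place 53 kg, 45 kg left
truck 5: place 56 kg, 94 kg left
truck 5: place 52 kg, 42 kg left
truck 6: place 59 kg, 91 kg left
truck 6: place 50 kg, 41 kg left
truck 7: place 51 kg, 99 kg left
Final trucks: [62,53] [58,58] [65,50] [52,53] [56,52] [59,50] [51].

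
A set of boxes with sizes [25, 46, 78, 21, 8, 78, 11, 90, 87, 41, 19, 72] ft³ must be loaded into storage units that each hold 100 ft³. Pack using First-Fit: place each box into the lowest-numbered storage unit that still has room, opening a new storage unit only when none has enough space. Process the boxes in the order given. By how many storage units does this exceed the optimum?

First-Fit: [25,46,21,8] [78,11] [78,19] [90] [87] [41] [72] → 7 storage units.
Total size 576 ft³; any packing needs at least ⌈576/100⌉ = 6 storage units.
An optimal packing achieves that bound: [90,8] [87,11] [78,21] [78,19] [72,25] [46,41] → 6 storage units.
Excess: 7 − 6 = 1.

1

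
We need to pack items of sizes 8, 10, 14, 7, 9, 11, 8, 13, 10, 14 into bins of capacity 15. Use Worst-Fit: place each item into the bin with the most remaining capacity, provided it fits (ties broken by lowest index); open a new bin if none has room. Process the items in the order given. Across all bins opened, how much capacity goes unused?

bin 1: place 8, 7 left
bin 2: place 10, 5 left
bin 3: place 14, 1 left
bin 1: place 7, 0 left
bin 4: place 9, 6 left
bin 5: place 11, 4 left
bin 6: place 8, 7 left
bin 7: place 13, 2 left
bin 8: place 10, 5 left
bin 9: place 14, 1 left
9 bins × 15 = 135; used 104; unused 31.

31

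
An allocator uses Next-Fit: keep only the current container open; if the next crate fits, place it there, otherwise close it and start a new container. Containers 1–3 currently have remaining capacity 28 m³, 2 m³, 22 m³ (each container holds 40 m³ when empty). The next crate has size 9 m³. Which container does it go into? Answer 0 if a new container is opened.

3

Next-Fit only looks at container 3, which has 22 m³ free.
9 m³ fits there.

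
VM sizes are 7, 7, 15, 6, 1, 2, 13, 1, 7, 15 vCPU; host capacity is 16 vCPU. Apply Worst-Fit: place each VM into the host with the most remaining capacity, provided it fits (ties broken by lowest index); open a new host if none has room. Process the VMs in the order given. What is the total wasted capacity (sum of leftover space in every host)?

22

host 1: place 7 vCPU, 9 vCPU left
host 1: place 7 vCPU, 2 vCPU left
host 2: place 15 vCPU, 1 vCPU left
host 3: place 6 vCPU, 10 vCPU left
host 3: place 1 vCPU, 9 vCPU left
host 3: place 2 vCPU, 7 vCPU left
host 4: place 13 vCPU, 3 vCPU left
host 3: place 1 vCPU, 6 vCPU left
host 5: place 7 vCPU, 9 vCPU left
host 6: place 15 vCPU, 1 vCPU left
6 hosts × 16 vCPU = 96 vCPU; used 74 vCPU; unused 22 vCPU.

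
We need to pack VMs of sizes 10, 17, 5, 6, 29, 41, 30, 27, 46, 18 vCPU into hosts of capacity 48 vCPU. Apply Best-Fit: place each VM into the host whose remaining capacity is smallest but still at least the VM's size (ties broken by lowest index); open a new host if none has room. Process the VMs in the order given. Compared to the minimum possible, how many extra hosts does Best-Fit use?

1

Best-Fit: [10,17,5,6] [29] [41] [30,18] [27] [46] → 6 hosts.
Total size 229 vCPU; any packing needs at least ⌈229/48⌉ = 5 hosts.
An optimal packing achieves that bound: [46] [41,6] [30,18] [29,17] [27,10,5] → 5 hosts.
Excess: 6 − 5 = 1.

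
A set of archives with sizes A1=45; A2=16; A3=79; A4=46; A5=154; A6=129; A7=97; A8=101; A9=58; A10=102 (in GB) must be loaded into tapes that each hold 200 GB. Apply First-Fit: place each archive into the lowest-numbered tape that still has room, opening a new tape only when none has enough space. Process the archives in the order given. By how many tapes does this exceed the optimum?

0

First-Fit: [45,16,79,46] [154] [129,58] [97,101] [102] → 5 tapes.
Total size 827 GB; any packing needs at least ⌈827/200⌉ = 5 tapes.
So 5 is already optimal.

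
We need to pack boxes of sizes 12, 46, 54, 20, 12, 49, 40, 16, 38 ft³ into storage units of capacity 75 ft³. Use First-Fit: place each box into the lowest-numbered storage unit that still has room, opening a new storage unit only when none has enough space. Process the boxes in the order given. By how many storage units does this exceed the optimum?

First-Fit: [12,46,12] [54,20] [49,16] [40] [38] → 5 storage units.
5 boxes exceed 37.5 ft³ (half the capacity), and no two of those can share a storage unit, so at least 5 storage units are needed.
So 5 is already optimal.

0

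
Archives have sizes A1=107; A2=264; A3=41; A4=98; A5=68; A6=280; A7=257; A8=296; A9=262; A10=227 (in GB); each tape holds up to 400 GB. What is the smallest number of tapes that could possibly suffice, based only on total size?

5

Total size = 107 + 264 + 41 + 98 + 68 + 280 + 257 + 296 + 262 + 227 = 1900 GB.
⌈1900 / 400⌉ = 5.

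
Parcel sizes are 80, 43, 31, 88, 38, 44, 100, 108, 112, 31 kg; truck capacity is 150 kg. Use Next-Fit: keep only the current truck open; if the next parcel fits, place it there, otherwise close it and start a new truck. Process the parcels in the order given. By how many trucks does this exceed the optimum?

Next-Fit: [80,43] [31,88] [38,44] [100] [108] [112,31] → 6 trucks.
Total size 675 kg; any packing needs at least ⌈675/150⌉ = 5 trucks.
An optimal packing achieves that bound: [112,38] [108,31] [100,44] [88,43] [80,31] → 5 trucks.
Excess: 6 − 5 = 1.

1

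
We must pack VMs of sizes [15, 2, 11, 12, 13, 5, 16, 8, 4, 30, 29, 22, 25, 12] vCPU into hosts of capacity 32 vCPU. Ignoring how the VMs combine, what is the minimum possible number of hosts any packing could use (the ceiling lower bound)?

Total size = 15 + 2 + 11 + 12 + 13 + 5 + 16 + 8 + 4 + 30 + 29 + 22 + 25 + 12 = 204 vCPU.
⌈204 / 32⌉ = 7.

7 hosts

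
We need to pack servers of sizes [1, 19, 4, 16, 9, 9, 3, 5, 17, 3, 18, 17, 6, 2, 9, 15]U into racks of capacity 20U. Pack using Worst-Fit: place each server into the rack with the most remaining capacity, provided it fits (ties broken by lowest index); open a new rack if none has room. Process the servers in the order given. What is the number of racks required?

Put 1U in rack 1; 19U remain.
Put 19U in rack 1; 0U remain.
Put 4U in rack 2; 16U remain.
Put 16U in rack 2; 0U remain.
Put 9U in rack 3; 11U remain.
Put 9U in rack 3; 2U remain.
Put 3U in rack 4; 17U remain.
Put 5U in rack 4; 12U remain.
Put 17U in rack 5; 3U remain.
Put 3U in rack 4; 9U remain.
Put 18U in rack 6; 2U remain.
Put 17U in rack 7; 3U remain.
Put 6U in rack 4; 3U remain.
Put 2U in rack 4; 1U remain.
Put 9U in rack 8; 11U remain.
Put 15U in rack 9; 5U remain.
Final racks: [1,19] [4,16] [9,9] [3,5,3,6,2] [17] [18] [17] [9] [15].

9 racks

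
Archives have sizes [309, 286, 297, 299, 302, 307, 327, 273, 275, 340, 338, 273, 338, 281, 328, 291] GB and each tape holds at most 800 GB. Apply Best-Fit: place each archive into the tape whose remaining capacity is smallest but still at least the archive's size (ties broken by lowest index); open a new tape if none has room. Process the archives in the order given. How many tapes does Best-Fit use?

309 GB → tape 1 (remaining 491 GB)
286 GB → tape 1 (remaining 205 GB)
297 GB → tape 2 (remaining 503 GB)
299 GB → tape 2 (remaining 204 GB)
302 GB → tape 3 (remaining 498 GB)
307 GB → tape 3 (remaining 191 GB)
327 GB → tape 4 (remaining 473 GB)
273 GB → tape 4 (remaining 200 GB)
275 GB → tape 5 (remaining 525 GB)
340 GB → tape 5 (remaining 185 GB)
338 GB → tape 6 (remaining 462 GB)
273 GB → tape 6 (remaining 189 GB)
338 GB → tape 7 (remaining 462 GB)
281 GB → tape 7 (remaining 181 GB)
328 GB → tape 8 (remaining 472 GB)
291 GB → tape 8 (remaining 181 GB)
Final tapes: [309,286] [297,299] [302,307] [327,273] [275,340] [338,273] [338,281] [328,291].

8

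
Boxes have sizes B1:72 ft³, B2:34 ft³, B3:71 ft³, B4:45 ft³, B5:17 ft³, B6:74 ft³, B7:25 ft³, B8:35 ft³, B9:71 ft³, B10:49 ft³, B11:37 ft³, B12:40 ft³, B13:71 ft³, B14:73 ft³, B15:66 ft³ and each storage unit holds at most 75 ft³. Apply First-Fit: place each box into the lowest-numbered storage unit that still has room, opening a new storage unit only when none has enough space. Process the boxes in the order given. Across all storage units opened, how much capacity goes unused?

120

B1 (72 ft³) → storage unit 1 (remaining 3 ft³)
B2 (34 ft³) → storage unit 2 (remaining 41 ft³)
B3 (71 ft³) → storage unit 3 (remaining 4 ft³)
B4 (45 ft³) → storage unit 4 (remaining 30 ft³)
B5 (17 ft³) → storage unit 2 (remaining 24 ft³)
B6 (74 ft³) → storage unit 5 (remaining 1 ft³)
B7 (25 ft³) → storage unit 4 (remaining 5 ft³)
B8 (35 ft³) → storage unit 6 (remaining 40 ft³)
B9 (71 ft³) → storage unit 7 (remaining 4 ft³)
B10 (49 ft³) → storage unit 8 (remaining 26 ft³)
B11 (37 ft³) → storage unit 6 (remaining 3 ft³)
B12 (40 ft³) → storage unit 9 (remaining 35 ft³)
B13 (71 ft³) → storage unit 10 (remaining 4 ft³)
B14 (73 ft³) → storage unit 11 (remaining 2 ft³)
B15 (66 ft³) → storage unit 12 (remaining 9 ft³)
12 storage units × 75 ft³ = 900 ft³; used 780 ft³; unused 120 ft³.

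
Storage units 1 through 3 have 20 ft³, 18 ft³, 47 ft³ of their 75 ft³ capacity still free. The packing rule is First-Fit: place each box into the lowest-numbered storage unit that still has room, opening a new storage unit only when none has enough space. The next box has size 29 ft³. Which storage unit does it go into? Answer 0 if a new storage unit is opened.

3

Storage units with room: storage unit 3 (47 ft³).
The first with room is storage unit 3.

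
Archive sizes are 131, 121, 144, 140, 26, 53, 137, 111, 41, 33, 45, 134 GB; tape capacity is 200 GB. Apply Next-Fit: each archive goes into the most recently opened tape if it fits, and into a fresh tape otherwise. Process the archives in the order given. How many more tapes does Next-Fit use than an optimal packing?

0

Next-Fit: [131] [121] [144] [140,26] [53,137] [111,41,33] [45,134] → 7 tapes.
7 archives exceed 100 GB (half the capacity), and no two of those can share a tape, so at least 7 tapes are needed.
So 7 is already optimal.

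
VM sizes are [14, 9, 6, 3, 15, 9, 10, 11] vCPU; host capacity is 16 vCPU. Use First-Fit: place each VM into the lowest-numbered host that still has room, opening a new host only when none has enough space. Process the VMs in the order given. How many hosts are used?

14 vCPU → host 1 (remaining 2 vCPU)
9 vCPU → host 2 (remaining 7 vCPU)
6 vCPU → host 2 (remaining 1 vCPU)
3 vCPU → host 3 (remaining 13 vCPU)
15 vCPU → host 4 (remaining 1 vCPU)
9 vCPU → host 3 (remaining 4 vCPU)
10 vCPU → host 5 (remaining 6 vCPU)
11 vCPU → host 6 (remaining 5 vCPU)
Final hosts: [14] [9,6] [3,9] [15] [10] [11].

6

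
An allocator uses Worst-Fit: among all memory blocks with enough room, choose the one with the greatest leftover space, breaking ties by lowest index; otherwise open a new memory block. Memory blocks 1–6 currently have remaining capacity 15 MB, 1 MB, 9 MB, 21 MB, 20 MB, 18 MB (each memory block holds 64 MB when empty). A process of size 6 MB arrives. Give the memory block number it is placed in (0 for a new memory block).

4

Memory blocks with room: memory block 1 (15 MB), memory block 3 (9 MB), memory block 4 (21 MB), memory block 5 (20 MB), memory block 6 (18 MB).
Most room is memory block 4 with 21 MB free.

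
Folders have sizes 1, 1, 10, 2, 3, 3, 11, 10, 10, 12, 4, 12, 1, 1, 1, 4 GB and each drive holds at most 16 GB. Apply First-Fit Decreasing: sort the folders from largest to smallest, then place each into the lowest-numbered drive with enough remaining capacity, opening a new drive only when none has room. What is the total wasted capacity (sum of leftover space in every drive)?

Sorted descending: 12, 12, 11, 10, 10, 10, 4, 4, 3, 3, 2, 1, 1, 1, 1, 1.
12 GB → drive 1 (remaining 4 GB)
12 GB → drive 2 (remaining 4 GB)
11 GB → drive 3 (remaining 5 GB)
10 GB → drive 4 (remaining 6 GB)
10 GB → drive 5 (remaining 6 GB)
10 GB → drive 6 (remaining 6 GB)
4 GB → drive 1 (remaining 0 GB)
4 GB → drive 2 (remaining 0 GB)
3 GB → drive 3 (remaining 2 GB)
3 GB → drive 4 (remaining 3 GB)
2 GB → drive 3 (remaining 0 GB)
1 GB → drive 4 (remaining 2 GB)
1 GB → drive 4 (remaining 1 GB)
1 GB → drive 4 (remaining 0 GB)
1 GB → drive 5 (remaining 5 GB)
1 GB → drive 5 (remaining 4 GB)
6 drives × 16 GB = 96 GB; used 86 GB; unused 10 GB.

10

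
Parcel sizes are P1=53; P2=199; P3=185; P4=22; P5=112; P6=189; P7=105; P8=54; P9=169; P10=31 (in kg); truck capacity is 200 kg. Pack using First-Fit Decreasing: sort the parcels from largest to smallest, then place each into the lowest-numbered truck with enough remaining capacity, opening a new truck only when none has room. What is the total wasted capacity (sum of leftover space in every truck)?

81

Sorted descending: 199, 189, 185, 169, 112, 105, 54, 53, 31, 22.
199 kg → truck 1 (remaining 1 kg)
189 kg → truck 2 (remaining 11 kg)
185 kg → truck 3 (remaining 15 kg)
169 kg → truck 4 (remaining 31 kg)
112 kg → truck 5 (remaining 88 kg)
105 kg → truck 6 (remaining 95 kg)
54 kg → truck 5 (remaining 34 kg)
53 kg → truck 6 (remaining 42 kg)
31 kg → truck 4 (remaining 0 kg)
22 kg → truck 5 (remaining 12 kg)
6 trucks × 200 kg = 1200 kg; used 1119 kg; unused 81 kg.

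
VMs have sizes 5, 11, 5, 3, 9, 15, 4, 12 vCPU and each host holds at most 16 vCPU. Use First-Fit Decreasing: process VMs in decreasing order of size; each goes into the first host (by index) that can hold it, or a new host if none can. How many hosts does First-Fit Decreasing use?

5

Sorted descending: 15, 12, 11, 9, 5, 5, 4, 3.
Put 15 vCPU in host 1; 1 vCPU remain.
Put 12 vCPU in host 2; 4 vCPU remain.
Put 11 vCPU in host 3; 5 vCPU remain.
Put 9 vCPU in host 4; 7 vCPU remain.
Put 5 vCPU in host 3; 0 vCPU remain.
Put 5 vCPU in host 4; 2 vCPU remain.
Put 4 vCPU in host 2; 0 vCPU remain.
Put 3 vCPU in host 5; 13 vCPU remain.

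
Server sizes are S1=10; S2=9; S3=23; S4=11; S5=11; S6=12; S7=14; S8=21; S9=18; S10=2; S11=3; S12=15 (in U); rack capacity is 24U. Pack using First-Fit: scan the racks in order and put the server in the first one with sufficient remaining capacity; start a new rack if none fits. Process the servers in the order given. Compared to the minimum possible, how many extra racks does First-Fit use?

First-Fit: [10,9,2,3] [23] [11,11] [12] [14] [21] [18] [15] → 8 racks.
Total size 149U; any packing needs at least ⌈149/24⌉ = 7 racks.
An optimal packing achieves that bound: [23] [21,3] [18,2] [15,9] [14,10] [12,11] [11] → 7 racks.
Excess: 8 − 7 = 1.

1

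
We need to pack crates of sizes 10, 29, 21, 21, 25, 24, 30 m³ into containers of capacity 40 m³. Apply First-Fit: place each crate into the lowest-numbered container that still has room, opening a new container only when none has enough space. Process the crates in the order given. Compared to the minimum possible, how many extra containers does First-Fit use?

First-Fit: [10,29] [21] [21] [25] [24] [30] → 6 containers.
6 crates exceed 20 m³ (half the capacity), and no two of those can share a container, so at least 6 containers are needed.
So 6 is already optimal.

0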